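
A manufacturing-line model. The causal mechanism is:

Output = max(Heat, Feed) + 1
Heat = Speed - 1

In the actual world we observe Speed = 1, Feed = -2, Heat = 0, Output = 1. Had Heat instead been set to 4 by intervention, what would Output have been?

The intervention breaks the incoming arrows to Heat: Heat = Speed - 1 no longer applies, and Heat = 4.
Output = max(Heat, Feed) + 1  [with Heat=4, Feed=-2]  = 5

5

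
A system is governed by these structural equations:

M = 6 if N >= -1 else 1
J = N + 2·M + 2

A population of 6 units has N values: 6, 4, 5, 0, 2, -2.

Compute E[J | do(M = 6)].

Every unit gets M=6 under the intervention. J values become 20, 18, 19, 14, 16, 12; E[J|do(M=6)] = 16.5.

16.5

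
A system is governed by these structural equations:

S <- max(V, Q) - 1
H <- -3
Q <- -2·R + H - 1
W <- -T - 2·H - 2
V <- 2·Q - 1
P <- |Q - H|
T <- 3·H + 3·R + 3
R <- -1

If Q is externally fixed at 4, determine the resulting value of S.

6

The intervention breaks the incoming arrows to Q: Q <- -2·R + H - 1 no longer applies, and Q = 4.
V = 2·Q - 1  [with Q=4]  = 7
S = max(V, Q) - 1  [with V=7, Q=4]  = 6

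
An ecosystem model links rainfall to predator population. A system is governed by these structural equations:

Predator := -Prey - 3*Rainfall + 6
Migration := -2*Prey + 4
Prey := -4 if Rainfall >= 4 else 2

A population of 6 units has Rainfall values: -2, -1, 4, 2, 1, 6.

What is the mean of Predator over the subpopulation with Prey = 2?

Conditioning on Prey=2 selects the 4 unit(s) with Rainfall ∈ {-2, -1, 2, 1}. Their Predator values: 10, 7, -2, 1. Mean = 4.

4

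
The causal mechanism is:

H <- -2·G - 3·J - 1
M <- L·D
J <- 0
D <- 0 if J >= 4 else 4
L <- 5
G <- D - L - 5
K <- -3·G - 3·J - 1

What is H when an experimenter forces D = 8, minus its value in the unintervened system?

The intervention breaks the incoming arrows to D: D <- 0 if J >= 4 else 4 no longer applies, and D = 8.
G = D - L - 5  [with D=8, L=5]  = -2
H = -2·G - 3·J - 1  [with G=-2, J=0]  = 3
Without intervention: D = 0 if J >= 4 else 4  [with J=0]  = 4; G = D - L - 5  [with D=4, L=5]  = -6; H = -2·G - 3·J - 1  [with G=-6, J=0]  = 11.
Change = 3 − 11 = -8.

-8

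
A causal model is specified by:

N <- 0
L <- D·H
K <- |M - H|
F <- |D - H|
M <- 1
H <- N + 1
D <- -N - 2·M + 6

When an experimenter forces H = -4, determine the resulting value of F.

8

The intervention breaks the incoming arrows to H: H <- N + 1 no longer applies, and H = -4.
D = -N - 2·M + 6  [with N=0, M=1]  = 4
F = |D - H|  [with D=4, H=-4]  = 8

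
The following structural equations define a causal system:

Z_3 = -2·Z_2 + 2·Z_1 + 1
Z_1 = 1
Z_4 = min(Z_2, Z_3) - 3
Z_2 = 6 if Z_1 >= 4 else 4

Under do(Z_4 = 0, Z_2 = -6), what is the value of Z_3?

Setting Z_4 = 0, Z_2 = -6 by intervention discards those variables' equations.
Z_3 = -2·Z_2 + 2·Z_1 + 1  [with Z_2=-6, Z_1=1]  = 15

15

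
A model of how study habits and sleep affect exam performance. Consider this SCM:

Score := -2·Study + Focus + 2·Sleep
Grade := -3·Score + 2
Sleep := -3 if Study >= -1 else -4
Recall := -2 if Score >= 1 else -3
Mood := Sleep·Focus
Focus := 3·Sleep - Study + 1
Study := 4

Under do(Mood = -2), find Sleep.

Under do(Mood=-2), the mechanism Mood := Sleep·Focus is discarded; Mood is fixed at -2.
No directed path runs from Mood to Sleep, so Sleep keeps its natural value.
Sleep = -3 if Study >= -1 else -4  [with Study=4]  = -3

-3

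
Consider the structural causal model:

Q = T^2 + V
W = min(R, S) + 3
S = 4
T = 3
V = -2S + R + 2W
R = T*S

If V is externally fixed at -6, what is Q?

3

The intervention breaks the incoming arrows to V: V = -2S + R + 2W no longer applies, and V = -6.
Q = T^2 + V  [with T=3, V=-6]  = 3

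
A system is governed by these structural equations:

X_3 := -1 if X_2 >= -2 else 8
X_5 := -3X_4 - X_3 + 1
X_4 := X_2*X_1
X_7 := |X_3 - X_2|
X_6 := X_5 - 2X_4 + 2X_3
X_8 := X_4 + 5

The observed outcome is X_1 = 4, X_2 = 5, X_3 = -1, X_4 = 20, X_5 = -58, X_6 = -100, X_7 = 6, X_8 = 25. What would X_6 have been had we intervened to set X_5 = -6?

The intervention breaks the incoming arrows to X_5: X_5 := -3X_4 - X_3 + 1 no longer applies, and X_5 = -6.
X_3 = -1 if X_2 >= -2 else 8  [with X_2=5]  = -1
X_4 = X_2*X_1  [with X_2=5, X_1=4]  = 20
X_6 = X_5 - 2X_4 + 2X_3  [with X_5=-6, X_4=20, X_3=-1]  = -48

-48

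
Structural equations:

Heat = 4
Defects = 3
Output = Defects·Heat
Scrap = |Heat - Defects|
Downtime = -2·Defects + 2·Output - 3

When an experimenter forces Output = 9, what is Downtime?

9

Intervening sets Output = 9 and removes its equation (Output = Defects·Heat).
Downtime = -2·Defects + 2·Output - 3  [with Defects=3, Output=9]  = 9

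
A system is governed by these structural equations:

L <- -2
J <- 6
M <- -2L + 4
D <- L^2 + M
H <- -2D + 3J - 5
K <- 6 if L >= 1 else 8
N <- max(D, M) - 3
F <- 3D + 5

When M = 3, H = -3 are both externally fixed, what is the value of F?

The joint intervention fixes M = 3, H = -3, removing each variable's own equation.
D = L^2 + M  [with L=-2, M=3]  = 7
F = 3D + 5  [with D=7]  = 26

26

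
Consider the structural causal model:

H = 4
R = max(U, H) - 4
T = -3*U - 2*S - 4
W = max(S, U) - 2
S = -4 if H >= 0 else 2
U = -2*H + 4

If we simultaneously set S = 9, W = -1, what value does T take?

The joint intervention fixes S = 9, W = -1, removing each variable's own equation.
U = -2*H + 4  [with H=4]  = -4
T = -3*U - 2*S - 4  [with U=-4, S=9]  = -10

-10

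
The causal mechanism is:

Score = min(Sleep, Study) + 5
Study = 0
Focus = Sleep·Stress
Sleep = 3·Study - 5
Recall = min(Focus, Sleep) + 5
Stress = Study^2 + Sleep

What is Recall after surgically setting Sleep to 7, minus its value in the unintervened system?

Under do(Sleep=7), the mechanism Sleep = 3·Study - 5 is discarded; Sleep is fixed at 7.
Stress = Study^2 + Sleep  [with Study=0, Sleep=7]  = 7
Focus = Sleep·Stress  [with Sleep=7, Stress=7]  = 49
Recall = min(Focus, Sleep) + 5  [with Focus=49, Sleep=7]  = 12
Without intervention: Sleep = 3·Study - 5  [with Study=0]  = -5; Stress = Study^2 + Sleep  [with Study=0, Sleep=-5]  = -5; Focus = Sleep·Stress  [with Sleep=-5, Stress=-5]  = 25; Recall = min(Focus, Sleep) + 5  [with Focus=25, Sleep=-5]  = 0.
Change = 12 − 0 = 12.

12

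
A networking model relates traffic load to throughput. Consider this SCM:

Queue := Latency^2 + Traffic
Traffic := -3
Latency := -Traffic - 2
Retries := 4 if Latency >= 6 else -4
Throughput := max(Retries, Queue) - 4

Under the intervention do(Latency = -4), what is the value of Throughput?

do(Latency=-4) replaces the equation Latency := -Traffic - 2 with the constant Latency = -4.
Queue = Latency^2 + Traffic  [with Latency=-4, Traffic=-3]  = 13
Retries = 4 if Latency >= 6 else -4  [with Latency=-4]  = -4
Throughput = max(Retries, Queue) - 4  [with Retries=-4, Queue=13]  = 9

9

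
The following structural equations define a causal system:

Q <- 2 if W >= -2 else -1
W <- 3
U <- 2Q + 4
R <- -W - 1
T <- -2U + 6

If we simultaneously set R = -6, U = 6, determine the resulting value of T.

-6

The joint intervention fixes R = -6, U = 6, removing each variable's own equation.
T = -2U + 6  [with U=6]  = -6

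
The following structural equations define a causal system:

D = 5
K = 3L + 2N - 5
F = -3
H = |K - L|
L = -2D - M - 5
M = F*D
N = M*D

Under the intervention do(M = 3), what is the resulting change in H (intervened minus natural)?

-144

The intervention breaks the incoming arrows to M: M = F*D no longer applies, and M = 3.
L = -2D - M - 5  [with D=5, M=3]  = -18
N = M*D  [with M=3, D=5]  = 15
K = 3L + 2N - 5  [with L=-18, N=15]  = -29
H = |K - L|  [with K=-29, L=-18]  = 11
Without intervention: M = F*D  [with F=-3, D=5]  = -15; L = -2D - M - 5  [with D=5, M=-15]  = 0; N = M*D  [with M=-15, D=5]  = -75; K = 3L + 2N - 5  [with L=0, N=-75]  = -155; H = |K - L|  [with K=-155, L=0]  = 155.
Change = 11 − 155 = -144.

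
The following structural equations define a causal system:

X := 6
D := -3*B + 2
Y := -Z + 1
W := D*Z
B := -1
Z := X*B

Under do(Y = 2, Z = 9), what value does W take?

45

The joint intervention fixes Y = 2, Z = 9, removing each variable's own equation.
D = -3*B + 2  [with B=-1]  = 5
W = D*Z  [with D=5, Z=9]  = 45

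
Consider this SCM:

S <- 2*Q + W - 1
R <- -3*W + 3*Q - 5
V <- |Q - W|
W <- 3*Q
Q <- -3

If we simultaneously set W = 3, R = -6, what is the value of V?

6

Under do(W = 3, R = -6), each intervened variable's structural equation is replaced by its fixed value.
V = |Q - W|  [with Q=-3, W=3]  = 6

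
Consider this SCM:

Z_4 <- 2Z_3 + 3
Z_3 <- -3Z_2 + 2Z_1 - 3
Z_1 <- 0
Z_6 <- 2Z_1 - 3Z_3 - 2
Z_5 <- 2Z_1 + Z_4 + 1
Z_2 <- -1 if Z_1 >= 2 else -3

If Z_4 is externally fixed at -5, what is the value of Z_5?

Intervening sets Z_4 = -5 and removes its equation (Z_4 <- 2Z_3 + 3).
Z_5 = 2Z_1 + Z_4 + 1  [with Z_1=0, Z_4=-5]  = -4

-4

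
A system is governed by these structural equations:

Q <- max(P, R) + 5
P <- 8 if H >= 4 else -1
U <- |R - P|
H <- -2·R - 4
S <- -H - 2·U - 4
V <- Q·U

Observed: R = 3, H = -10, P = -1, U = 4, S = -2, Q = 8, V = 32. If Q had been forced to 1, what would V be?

Intervening sets Q = 1 and removes its equation (Q <- max(P, R) + 5).
H = -2·R - 4  [with R=3]  = -10
P = 8 if H >= 4 else -1  [with H=-10]  = -1
U = |R - P|  [with R=3, P=-1]  = 4
V = Q·U  [with Q=1, U=4]  = 4

4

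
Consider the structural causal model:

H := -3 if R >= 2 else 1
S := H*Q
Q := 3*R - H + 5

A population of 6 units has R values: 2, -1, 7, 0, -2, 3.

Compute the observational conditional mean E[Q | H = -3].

E[Q|H=-3] averages over only the 3 units with H=-3 (R = 2, 7, 3): Q = 14, 29, 17, mean 20.

20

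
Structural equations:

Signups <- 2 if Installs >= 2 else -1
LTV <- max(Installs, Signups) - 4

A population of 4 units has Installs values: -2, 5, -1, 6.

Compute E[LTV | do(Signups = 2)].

The intervention sets Signups=2 in all 4 units regardless of Installs. Recomputing LTV per unit gives -2, 1, -2, 2; average -0.25.

-0.25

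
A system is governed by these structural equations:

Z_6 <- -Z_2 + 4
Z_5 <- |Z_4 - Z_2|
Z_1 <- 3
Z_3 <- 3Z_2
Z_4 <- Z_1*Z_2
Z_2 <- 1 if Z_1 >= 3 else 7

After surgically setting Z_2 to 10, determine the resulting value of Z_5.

do(Z_2=10) replaces the equation Z_2 <- 1 if Z_1 >= 3 else 7 with the constant Z_2 = 10.
Z_4 = Z_1*Z_2  [with Z_1=3, Z_2=10]  = 30
Z_5 = |Z_4 - Z_2|  [with Z_4=30, Z_2=10]  = 20

20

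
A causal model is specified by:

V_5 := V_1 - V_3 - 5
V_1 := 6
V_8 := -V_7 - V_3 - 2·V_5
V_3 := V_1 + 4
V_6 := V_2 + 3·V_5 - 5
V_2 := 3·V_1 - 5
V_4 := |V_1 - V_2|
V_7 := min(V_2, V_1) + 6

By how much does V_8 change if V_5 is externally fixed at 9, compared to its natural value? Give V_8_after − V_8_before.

do(V_5=9) replaces the equation V_5 := V_1 - V_3 - 5 with the constant V_5 = 9.
V_2 = 3·V_1 - 5  [with V_1=6]  = 13
V_3 = V_1 + 4  [with V_1=6]  = 10
V_7 = min(V_2, V_1) + 6  [with V_2=13, V_1=6]  = 12
V_8 = -V_7 - V_3 - 2·V_5  [with V_7=12, V_3=10, V_5=9]  = -40
Without intervention: V_2 = 3·V_1 - 5  [with V_1=6]  = 13; V_3 = V_1 + 4  [with V_1=6]  = 10; V_5 = V_1 - V_3 - 5  [with V_1=6, V_3=10]  = -9; V_7 = min(V_2, V_1) + 6  [with V_2=13, V_1=6]  = 12; V_8 = -V_7 - V_3 - 2·V_5  [with V_7=12, V_3=10, V_5=-9]  = -4.
Change = -40 − (-4) = -36.

-36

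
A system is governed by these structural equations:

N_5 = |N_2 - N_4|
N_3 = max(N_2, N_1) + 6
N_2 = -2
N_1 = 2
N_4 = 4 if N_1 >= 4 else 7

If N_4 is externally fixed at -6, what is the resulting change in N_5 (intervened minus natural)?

-5

Intervening sets N_4 = -6 and removes its equation (N_4 = 4 if N_1 >= 4 else 7).
N_5 = |N_2 - N_4|  [with N_2=-2, N_4=-6]  = 4
Without intervention: N_4 = 4 if N_1 >= 4 else 7  [with N_1=2]  = 7; N_5 = |N_2 - N_4|  [with N_2=-2, N_4=7]  = 9.
Change = 4 − 9 = -5.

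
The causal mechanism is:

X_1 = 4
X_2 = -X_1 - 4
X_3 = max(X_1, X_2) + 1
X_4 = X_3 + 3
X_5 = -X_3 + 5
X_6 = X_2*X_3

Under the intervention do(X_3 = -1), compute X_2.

-8

Under do(X_3=-1), the mechanism X_3 = max(X_1, X_2) + 1 is discarded; X_3 is fixed at -1.
Since X_2 is not a descendant of the intervened variable, it is unaffected.
X_2 = -X_1 - 4  [with X_1=4]  = -8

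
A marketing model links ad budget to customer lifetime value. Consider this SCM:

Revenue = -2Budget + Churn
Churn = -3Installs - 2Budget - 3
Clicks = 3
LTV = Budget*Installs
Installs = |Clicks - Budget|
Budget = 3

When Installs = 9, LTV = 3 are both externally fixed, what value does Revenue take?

-42

The joint intervention fixes Installs = 9, LTV = 3, removing each variable's own equation.
Churn = -3Installs - 2Budget - 3  [with Installs=9, Budget=3]  = -36
Revenue = -2Budget + Churn  [with Budget=3, Churn=-36]  = -42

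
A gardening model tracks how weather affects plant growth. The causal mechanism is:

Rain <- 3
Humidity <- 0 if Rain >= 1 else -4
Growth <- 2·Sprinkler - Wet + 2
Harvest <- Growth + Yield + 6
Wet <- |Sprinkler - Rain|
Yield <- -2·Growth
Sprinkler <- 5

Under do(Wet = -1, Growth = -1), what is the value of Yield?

2

Setting Wet = -1, Growth = -1 by intervention discards those variables' equations.
Yield = -2·Growth  [with Growth=-1]  = 2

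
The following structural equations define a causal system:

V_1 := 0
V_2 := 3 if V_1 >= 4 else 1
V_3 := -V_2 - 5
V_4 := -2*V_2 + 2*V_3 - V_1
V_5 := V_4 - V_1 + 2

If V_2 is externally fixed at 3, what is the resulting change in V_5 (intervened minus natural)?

-8

do(V_2=3) replaces the equation V_2 := 3 if V_1 >= 4 else 1 with the constant V_2 = 3.
V_3 = -V_2 - 5  [with V_2=3]  = -8
V_4 = -2*V_2 + 2*V_3 - V_1  [with V_2=3, V_3=-8, V_1=0]  = -22
V_5 = V_4 - V_1 + 2  [with V_4=-22, V_1=0]  = -20
Without intervention: V_2 = 3 if V_1 >= 4 else 1  [with V_1=0]  = 1; V_3 = -V_2 - 5  [with V_2=1]  = -6; V_4 = -2*V_2 + 2*V_3 - V_1  [with V_2=1, V_3=-6, V_1=0]  = -14; V_5 = V_4 - V_1 + 2  [with V_4=-14, V_1=0]  = -12.
Change = -20 − (-12) = -8.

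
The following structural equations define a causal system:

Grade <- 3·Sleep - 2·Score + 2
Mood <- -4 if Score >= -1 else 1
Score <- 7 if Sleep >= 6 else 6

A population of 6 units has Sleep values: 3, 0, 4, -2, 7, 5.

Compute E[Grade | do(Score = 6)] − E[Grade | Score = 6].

do(Score=6) breaks Score's dependence on Sleep. With Score=6 fixed, Grade across the units is -1, -10, 2, -16, 11, 5, mean -1.5.
Observing Score=6 restricts to units where Score's equation naturally yields 6: Sleep ∈ {3, 0, 4, -2, 5}. In that subpopulation Grade = -1, -10, 2, -16, 5, mean -4.
Difference = -1.5 − (-4) = 2.5.

2.5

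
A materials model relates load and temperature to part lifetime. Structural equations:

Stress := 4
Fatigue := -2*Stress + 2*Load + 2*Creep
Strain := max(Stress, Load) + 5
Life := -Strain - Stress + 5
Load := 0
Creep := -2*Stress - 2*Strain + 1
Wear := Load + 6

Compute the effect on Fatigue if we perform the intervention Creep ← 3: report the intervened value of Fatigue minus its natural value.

56

Under do(Creep=3), the mechanism Creep := -2*Stress - 2*Strain + 1 is discarded; Creep is fixed at 3.
Fatigue = -2*Stress + 2*Load + 2*Creep  [with Stress=4, Load=0, Creep=3]  = -2
Without intervention: Strain = max(Stress, Load) + 5  [with Stress=4, Load=0]  = 9; Creep = -2*Stress - 2*Strain + 1  [with Stress=4, Strain=9]  = -25; Fatigue = -2*Stress + 2*Load + 2*Creep  [with Stress=4, Load=0, Creep=-25]  = -58.
Change = -2 − (-58) = 56.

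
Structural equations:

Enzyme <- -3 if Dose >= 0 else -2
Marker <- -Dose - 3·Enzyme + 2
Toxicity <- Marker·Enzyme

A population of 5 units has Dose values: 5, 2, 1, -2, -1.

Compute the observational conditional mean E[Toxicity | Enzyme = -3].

-25

E[Toxicity|Enzyme=-3] averages over only the 3 units with Enzyme=-3 (Dose = 5, 2, 1): Toxicity = -18, -27, -30, mean -25.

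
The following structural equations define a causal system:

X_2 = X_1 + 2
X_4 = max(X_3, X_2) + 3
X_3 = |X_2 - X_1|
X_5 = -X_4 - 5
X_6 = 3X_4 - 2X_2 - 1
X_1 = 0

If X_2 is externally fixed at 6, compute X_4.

9

Under do(X_2=6), the mechanism X_2 = X_1 + 2 is discarded; X_2 is fixed at 6.
X_3 = |X_2 - X_1|  [with X_2=6, X_1=0]  = 6
X_4 = max(X_3, X_2) + 3  [with X_3=6, X_2=6]  = 9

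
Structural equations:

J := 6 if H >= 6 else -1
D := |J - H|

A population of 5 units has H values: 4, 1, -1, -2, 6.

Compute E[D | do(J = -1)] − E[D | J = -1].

do(J=-1) breaks J's dependence on H. With J=-1 fixed, D across the units is 5, 2, 0, 1, 7, mean 3.
E[D|J=-1] averages over only the 4 units with J=-1 (H = 4, 1, -1, -2): D = 5, 2, 0, 1, mean 2.
Difference = 3 − 2 = 1.

1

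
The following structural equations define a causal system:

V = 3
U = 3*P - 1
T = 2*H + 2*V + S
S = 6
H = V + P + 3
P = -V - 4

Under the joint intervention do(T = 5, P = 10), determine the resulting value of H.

16

Under do(T = 5, P = 10), each intervened variable's structural equation is replaced by its fixed value.
H = V + P + 3  [with V=3, P=10]  = 16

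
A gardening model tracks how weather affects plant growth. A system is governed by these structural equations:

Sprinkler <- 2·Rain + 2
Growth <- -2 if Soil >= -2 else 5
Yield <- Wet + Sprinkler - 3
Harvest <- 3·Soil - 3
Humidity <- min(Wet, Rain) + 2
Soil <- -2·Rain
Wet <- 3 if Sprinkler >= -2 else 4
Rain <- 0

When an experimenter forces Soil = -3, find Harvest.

The intervention breaks the incoming arrows to Soil: Soil <- -2·Rain no longer applies, and Soil = -3.
Harvest = 3·Soil - 3  [with Soil=-3]  = -12

-12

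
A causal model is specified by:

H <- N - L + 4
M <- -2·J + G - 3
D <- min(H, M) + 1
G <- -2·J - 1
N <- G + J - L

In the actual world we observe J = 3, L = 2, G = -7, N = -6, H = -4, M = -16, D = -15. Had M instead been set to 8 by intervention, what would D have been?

-3

Intervening sets M = 8 and removes its equation (M <- -2·J + G - 3).
G = -2·J - 1  [with J=3]  = -7
N = G + J - L  [with G=-7, J=3, L=2]  = -6
H = N - L + 4  [with N=-6, L=2]  = -4
D = min(H, M) + 1  [with H=-4, M=8]  = -3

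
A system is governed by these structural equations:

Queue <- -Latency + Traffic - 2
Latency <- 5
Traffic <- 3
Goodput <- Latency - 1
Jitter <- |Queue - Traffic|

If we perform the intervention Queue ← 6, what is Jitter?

3

The intervention breaks the incoming arrows to Queue: Queue <- -Latency + Traffic - 2 no longer applies, and Queue = 6.
Jitter = |Queue - Traffic|  [with Queue=6, Traffic=3]  = 3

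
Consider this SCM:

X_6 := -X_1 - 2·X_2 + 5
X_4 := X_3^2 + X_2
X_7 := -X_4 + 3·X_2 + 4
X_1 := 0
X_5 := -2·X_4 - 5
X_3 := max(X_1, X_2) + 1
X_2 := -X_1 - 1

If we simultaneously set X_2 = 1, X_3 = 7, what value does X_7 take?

-43

Under do(X_2 = 1, X_3 = 7), each intervened variable's structural equation is replaced by its fixed value.
X_4 = X_3^2 + X_2  [with X_3=7, X_2=1]  = 50
X_7 = -X_4 + 3·X_2 + 4  [with X_4=50, X_2=1]  = -43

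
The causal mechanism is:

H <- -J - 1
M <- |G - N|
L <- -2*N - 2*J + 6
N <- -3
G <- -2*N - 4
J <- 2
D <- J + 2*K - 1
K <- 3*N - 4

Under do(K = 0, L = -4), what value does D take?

1

The joint intervention fixes K = 0, L = -4, removing each variable's own equation.
D = J + 2*K - 1  [with J=2, K=0]  = 1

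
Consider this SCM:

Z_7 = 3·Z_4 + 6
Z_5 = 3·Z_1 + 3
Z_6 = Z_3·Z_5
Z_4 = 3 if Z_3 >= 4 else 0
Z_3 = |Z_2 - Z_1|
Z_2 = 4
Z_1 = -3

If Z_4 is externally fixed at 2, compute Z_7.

The intervention breaks the incoming arrows to Z_4: Z_4 = 3 if Z_3 >= 4 else 0 no longer applies, and Z_4 = 2.
Z_7 = 3·Z_4 + 6  [with Z_4=2]  = 12

12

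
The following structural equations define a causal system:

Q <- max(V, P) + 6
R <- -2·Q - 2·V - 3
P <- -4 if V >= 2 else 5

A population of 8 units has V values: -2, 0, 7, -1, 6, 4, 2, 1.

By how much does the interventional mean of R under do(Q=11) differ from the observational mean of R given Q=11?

-5.25

Every unit gets Q=11 under the intervention. R values become -21, -25, -39, -23, -37, -33, -29, -27; E[R|do(Q=11)] = -29.25.
Observing Q=11 restricts to units where Q's equation naturally yields 11: V ∈ {-2, 0, -1, 1}. In that subpopulation R = -21, -25, -23, -27, mean -24.
Difference = -29.25 − (-24) = -5.25.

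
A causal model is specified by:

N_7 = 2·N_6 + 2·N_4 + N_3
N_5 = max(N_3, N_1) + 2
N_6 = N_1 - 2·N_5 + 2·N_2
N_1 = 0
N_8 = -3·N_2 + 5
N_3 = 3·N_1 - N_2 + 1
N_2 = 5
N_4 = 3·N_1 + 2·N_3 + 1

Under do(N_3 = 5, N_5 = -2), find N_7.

Under do(N_3 = 5, N_5 = -2), each intervened variable's structural equation is replaced by its fixed value.
N_4 = 3·N_1 + 2·N_3 + 1  [with N_1=0, N_3=5]  = 11
N_6 = N_1 - 2·N_5 + 2·N_2  [with N_1=0, N_5=-2, N_2=5]  = 14
N_7 = 2·N_6 + 2·N_4 + N_3  [with N_6=14, N_4=11, N_3=5]  = 55

55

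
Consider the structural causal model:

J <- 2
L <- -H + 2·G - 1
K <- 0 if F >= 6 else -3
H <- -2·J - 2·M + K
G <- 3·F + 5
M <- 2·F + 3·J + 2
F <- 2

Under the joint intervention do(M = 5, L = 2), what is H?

-17

Under do(M = 5, L = 2), each intervened variable's structural equation is replaced by its fixed value.
K = 0 if F >= 6 else -3  [with F=2]  = -3
H = -2·J - 2·M + K  [with J=2, M=5, K=-3]  = -17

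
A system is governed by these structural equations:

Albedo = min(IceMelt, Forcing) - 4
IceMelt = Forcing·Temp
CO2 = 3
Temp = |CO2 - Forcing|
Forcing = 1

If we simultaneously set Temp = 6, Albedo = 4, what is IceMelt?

6

The joint intervention fixes Temp = 6, Albedo = 4, removing each variable's own equation.
IceMelt = Forcing·Temp  [with Forcing=1, Temp=6]  = 6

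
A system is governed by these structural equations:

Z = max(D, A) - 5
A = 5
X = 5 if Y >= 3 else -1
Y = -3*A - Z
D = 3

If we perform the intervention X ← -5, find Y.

-15

The intervention breaks the incoming arrows to X: X = 5 if Y >= 3 else -1 no longer applies, and X = -5.
Since Y is not a descendant of the intervened variable, it is unaffected.
Z = max(D, A) - 5  [with D=3, A=5]  = 0
Y = -3*A - Z  [with A=5, Z=0]  = -15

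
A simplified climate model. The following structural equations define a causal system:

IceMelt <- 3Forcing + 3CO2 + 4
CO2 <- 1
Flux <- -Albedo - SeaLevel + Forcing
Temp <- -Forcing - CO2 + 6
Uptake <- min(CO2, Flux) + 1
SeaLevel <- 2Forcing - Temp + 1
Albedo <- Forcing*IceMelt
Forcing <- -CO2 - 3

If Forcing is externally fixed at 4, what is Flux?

-80

Under do(Forcing=4), the mechanism Forcing <- -CO2 - 3 is discarded; Forcing is fixed at 4.
Temp = -Forcing - CO2 + 6  [with Forcing=4, CO2=1]  = 1
IceMelt = 3Forcing + 3CO2 + 4  [with Forcing=4, CO2=1]  = 19
Albedo = Forcing*IceMelt  [with Forcing=4, IceMelt=19]  = 76
SeaLevel = 2Forcing - Temp + 1  [with Forcing=4, Temp=1]  = 8
Flux = -Albedo - SeaLevel + Forcing  [with Albedo=76, SeaLevel=8, Forcing=4]  = -80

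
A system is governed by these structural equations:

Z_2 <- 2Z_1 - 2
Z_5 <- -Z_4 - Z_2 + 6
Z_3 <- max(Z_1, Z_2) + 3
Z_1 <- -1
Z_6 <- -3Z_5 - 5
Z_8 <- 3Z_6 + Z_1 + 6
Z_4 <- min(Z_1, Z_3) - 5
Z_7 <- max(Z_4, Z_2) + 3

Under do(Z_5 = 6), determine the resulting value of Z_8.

do(Z_5=6) replaces the equation Z_5 <- -Z_4 - Z_2 + 6 with the constant Z_5 = 6.
Z_6 = -3Z_5 - 5  [with Z_5=6]  = -23
Z_8 = 3Z_6 + Z_1 + 6  [with Z_6=-23, Z_1=-1]  = -64

-64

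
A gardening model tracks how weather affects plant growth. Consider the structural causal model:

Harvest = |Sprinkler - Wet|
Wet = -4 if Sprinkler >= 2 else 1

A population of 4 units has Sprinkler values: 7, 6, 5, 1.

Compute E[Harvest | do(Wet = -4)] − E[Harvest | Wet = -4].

-1.25

Under do(Wet=-4), Wet's equation is replaced by Wet=-4 for every unit. Per-unit Harvest: 11, 10, 9, 5. Mean = 8.75.
E[Harvest|Wet=-4] averages over only the 3 units with Wet=-4 (Sprinkler = 7, 6, 5): Harvest = 11, 10, 9, mean 10.
Difference = 8.75 − 10 = -1.25.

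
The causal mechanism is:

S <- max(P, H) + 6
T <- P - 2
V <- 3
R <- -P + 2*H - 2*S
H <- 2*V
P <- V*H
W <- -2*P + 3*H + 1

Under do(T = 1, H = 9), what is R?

-75

The joint intervention fixes T = 1, H = 9, removing each variable's own equation.
P = V*H  [with V=3, H=9]  = 27
S = max(P, H) + 6  [with P=27, H=9]  = 33
R = -P + 2*H - 2*S  [with P=27, H=9, S=33]  = -75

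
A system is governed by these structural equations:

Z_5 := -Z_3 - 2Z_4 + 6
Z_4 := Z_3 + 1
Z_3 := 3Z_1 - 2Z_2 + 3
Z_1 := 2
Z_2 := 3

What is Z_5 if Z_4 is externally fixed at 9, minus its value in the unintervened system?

Intervening sets Z_4 = 9 and removes its equation (Z_4 := Z_3 + 1).
Z_3 = 3Z_1 - 2Z_2 + 3  [with Z_1=2, Z_2=3]  = 3
Z_5 = -Z_3 - 2Z_4 + 6  [with Z_3=3, Z_4=9]  = -15
Without intervention: Z_3 = 3Z_1 - 2Z_2 + 3  [with Z_1=2, Z_2=3]  = 3; Z_4 = Z_3 + 1  [with Z_3=3]  = 4; Z_5 = -Z_3 - 2Z_4 + 6  [with Z_3=3, Z_4=4]  = -5.
Change = -15 − (-5) = -10.

-10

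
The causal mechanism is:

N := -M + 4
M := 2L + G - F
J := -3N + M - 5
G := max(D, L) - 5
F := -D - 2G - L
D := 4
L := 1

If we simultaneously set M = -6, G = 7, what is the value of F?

Under do(M = -6, G = 7), each intervened variable's structural equation is replaced by its fixed value.
F = -D - 2G - L  [with D=4, G=7, L=1]  = -19

-19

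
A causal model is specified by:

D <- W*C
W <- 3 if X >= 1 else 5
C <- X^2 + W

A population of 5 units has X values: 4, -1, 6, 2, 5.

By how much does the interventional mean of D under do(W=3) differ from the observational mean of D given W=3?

do(W=3) breaks W's dependence on X. With W=3 fixed, D across the units is 57, 12, 117, 21, 84, mean 58.2.
E[D|W=3] averages over only the 4 units with W=3 (X = 4, 6, 2, 5): D = 57, 117, 21, 84, mean 69.75.
Difference = 58.2 − 69.75 = -11.55.

-11.55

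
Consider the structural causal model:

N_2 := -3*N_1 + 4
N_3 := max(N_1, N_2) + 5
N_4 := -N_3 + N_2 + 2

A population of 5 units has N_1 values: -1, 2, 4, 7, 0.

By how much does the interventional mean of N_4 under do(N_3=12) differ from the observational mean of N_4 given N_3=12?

1.8

The intervention sets N_3=12 in all 5 units regardless of N_1. Recomputing N_4 per unit gives -3, -12, -18, -27, -6; average -13.2.
Conditioning on N_3=12 selects the 2 unit(s) with N_1 ∈ {-1, 7}. Their N_4 values: -3, -27. Mean = -15.
Difference = -13.2 − (-15) = 1.8.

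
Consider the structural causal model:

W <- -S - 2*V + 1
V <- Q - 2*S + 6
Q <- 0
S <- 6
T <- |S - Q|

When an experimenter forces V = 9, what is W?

-23

The intervention breaks the incoming arrows to V: V <- Q - 2*S + 6 no longer applies, and V = 9.
W = -S - 2*V + 1  [with S=6, V=9]  = -23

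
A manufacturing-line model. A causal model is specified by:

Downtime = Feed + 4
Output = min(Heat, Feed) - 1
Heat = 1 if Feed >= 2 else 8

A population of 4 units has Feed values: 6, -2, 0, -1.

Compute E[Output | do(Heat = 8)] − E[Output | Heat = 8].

1.75

do(Heat=8) breaks Heat's dependence on Feed. With Heat=8 fixed, Output across the units is 5, -3, -1, -2, mean -0.25.
Conditioning on Heat=8 selects the 3 unit(s) with Feed ∈ {-2, 0, -1}. Their Output values: -3, -1, -2. Mean = -2.
Difference = -0.25 − (-2) = 1.75.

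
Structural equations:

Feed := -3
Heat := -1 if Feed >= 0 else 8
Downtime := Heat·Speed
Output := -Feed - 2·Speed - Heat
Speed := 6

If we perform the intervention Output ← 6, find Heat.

8

Under do(Output=6), the mechanism Output := -Feed - 2·Speed - Heat is discarded; Output is fixed at 6.
Since Heat is not a descendant of the intervened variable, it is unaffected.
Heat = -1 if Feed >= 0 else 8  [with Feed=-3]  = 8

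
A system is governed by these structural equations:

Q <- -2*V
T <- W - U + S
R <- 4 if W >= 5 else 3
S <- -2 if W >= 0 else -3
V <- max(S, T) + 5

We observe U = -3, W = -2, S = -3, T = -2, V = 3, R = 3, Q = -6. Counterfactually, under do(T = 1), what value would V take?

6

Intervening sets T = 1 and removes its equation (T <- W - U + S).
S = -2 if W >= 0 else -3  [with W=-2]  = -3
V = max(S, T) + 5  [with S=-3, T=1]  = 6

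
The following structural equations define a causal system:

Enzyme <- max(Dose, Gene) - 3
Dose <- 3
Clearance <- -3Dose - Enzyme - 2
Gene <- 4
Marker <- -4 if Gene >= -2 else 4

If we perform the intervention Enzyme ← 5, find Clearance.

-16

do(Enzyme=5) replaces the equation Enzyme <- max(Dose, Gene) - 3 with the constant Enzyme = 5.
Clearance = -3Dose - Enzyme - 2  [with Dose=3, Enzyme=5]  = -16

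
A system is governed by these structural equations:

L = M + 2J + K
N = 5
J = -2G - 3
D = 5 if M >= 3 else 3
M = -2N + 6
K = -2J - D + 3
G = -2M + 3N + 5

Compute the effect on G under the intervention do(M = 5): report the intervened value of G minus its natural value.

The intervention breaks the incoming arrows to M: M = -2N + 6 no longer applies, and M = 5.
G = -2M + 3N + 5  [with M=5, N=5]  = 10
Without intervention: M = -2N + 6  [with N=5]  = -4; G = -2M + 3N + 5  [with M=-4, N=5]  = 28.
Change = 10 − 28 = -18.

-18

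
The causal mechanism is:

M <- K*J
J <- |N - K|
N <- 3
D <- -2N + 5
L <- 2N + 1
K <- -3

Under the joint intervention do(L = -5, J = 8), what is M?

Setting L = -5, J = 8 by intervention discards those variables' equations.
M = K*J  [with K=-3, J=8]  = -24

-24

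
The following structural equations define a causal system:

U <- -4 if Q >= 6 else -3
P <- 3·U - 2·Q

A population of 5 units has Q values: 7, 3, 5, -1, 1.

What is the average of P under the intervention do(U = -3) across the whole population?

do(U=-3) breaks U's dependence on Q. With U=-3 fixed, P across the units is -23, -15, -19, -7, -11, mean -15.

-15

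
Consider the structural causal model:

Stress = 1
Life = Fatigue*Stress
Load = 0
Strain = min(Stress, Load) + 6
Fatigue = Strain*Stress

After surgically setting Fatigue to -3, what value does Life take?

-3

Intervening sets Fatigue = -3 and removes its equation (Fatigue = Strain*Stress).
Life = Fatigue*Stress  [with Fatigue=-3, Stress=1]  = -3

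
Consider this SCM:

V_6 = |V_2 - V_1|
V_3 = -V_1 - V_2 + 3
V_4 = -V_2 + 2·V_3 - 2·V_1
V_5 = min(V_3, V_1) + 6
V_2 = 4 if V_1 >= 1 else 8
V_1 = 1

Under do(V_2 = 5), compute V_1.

1

Under do(V_2=5), the mechanism V_2 = 4 if V_1 >= 1 else 8 is discarded; V_2 is fixed at 5.
V_1 is not downstream of the intervention, so its value is determined by the original equations.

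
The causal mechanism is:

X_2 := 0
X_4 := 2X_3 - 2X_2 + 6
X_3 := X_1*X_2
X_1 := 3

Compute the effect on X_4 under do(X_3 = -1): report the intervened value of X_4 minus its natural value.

-2

The intervention breaks the incoming arrows to X_3: X_3 := X_1*X_2 no longer applies, and X_3 = -1.
X_4 = 2X_3 - 2X_2 + 6  [with X_3=-1, X_2=0]  = 4
Without intervention: X_3 = X_1*X_2  [with X_1=3, X_2=0]  = 0; X_4 = 2X_3 - 2X_2 + 6  [with X_3=0, X_2=0]  = 6.
Change = 4 − 6 = -2.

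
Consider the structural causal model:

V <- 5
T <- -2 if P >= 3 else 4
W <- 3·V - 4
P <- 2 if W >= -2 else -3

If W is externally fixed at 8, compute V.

5

Under do(W=8), the mechanism W <- 3·V - 4 is discarded; W is fixed at 8.
V is not downstream of the intervention, so its value is determined by the original equations.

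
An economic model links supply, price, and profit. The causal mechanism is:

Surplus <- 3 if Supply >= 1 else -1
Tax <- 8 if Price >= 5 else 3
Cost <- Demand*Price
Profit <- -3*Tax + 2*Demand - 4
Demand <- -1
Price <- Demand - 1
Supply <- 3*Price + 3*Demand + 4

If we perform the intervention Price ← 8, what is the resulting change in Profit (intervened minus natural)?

Under do(Price=8), the mechanism Price <- Demand - 1 is discarded; Price is fixed at 8.
Tax = 8 if Price >= 5 else 3  [with Price=8]  = 8
Profit = -3*Tax + 2*Demand - 4  [with Tax=8, Demand=-1]  = -30
Without intervention: Price = Demand - 1  [with Demand=-1]  = -2; Tax = 8 if Price >= 5 else 3  [with Price=-2]  = 3; Profit = -3*Tax + 2*Demand - 4  [with Tax=3, Demand=-1]  = -15.
Change = -30 − (-15) = -15.

-15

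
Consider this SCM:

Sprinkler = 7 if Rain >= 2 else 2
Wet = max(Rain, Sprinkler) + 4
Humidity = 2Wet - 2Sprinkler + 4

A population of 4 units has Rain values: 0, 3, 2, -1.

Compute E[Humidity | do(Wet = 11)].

Every unit gets Wet=11 under the intervention. Humidity values become 22, 12, 12, 22; E[Humidity|do(Wet=11)] = 17.

17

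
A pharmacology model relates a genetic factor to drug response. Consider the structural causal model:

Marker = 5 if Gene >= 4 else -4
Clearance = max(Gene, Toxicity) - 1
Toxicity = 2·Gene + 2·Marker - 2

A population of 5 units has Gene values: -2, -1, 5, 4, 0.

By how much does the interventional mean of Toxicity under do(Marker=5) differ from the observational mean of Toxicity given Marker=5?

Every unit gets Marker=5 under the intervention. Toxicity values become 4, 6, 18, 16, 8; E[Toxicity|do(Marker=5)] = 10.4.
Conditioning on Marker=5 selects the 2 unit(s) with Gene ∈ {5, 4}. Their Toxicity values: 18, 16. Mean = 17.
Difference = 10.4 − 17 = -6.6.

-6.6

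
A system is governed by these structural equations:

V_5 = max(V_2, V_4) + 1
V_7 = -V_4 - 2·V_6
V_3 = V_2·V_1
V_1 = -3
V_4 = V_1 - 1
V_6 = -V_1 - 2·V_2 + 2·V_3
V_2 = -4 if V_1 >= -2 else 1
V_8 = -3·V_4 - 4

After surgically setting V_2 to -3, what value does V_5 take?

-2

do(V_2=-3) replaces the equation V_2 = -4 if V_1 >= -2 else 1 with the constant V_2 = -3.
V_4 = V_1 - 1  [with V_1=-3]  = -4
V_5 = max(V_2, V_4) + 1  [with V_2=-3, V_4=-4]  = -2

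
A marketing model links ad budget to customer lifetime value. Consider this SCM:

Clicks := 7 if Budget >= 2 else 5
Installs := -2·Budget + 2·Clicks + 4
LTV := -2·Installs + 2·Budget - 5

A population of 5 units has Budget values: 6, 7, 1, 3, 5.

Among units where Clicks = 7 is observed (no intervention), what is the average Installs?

7.5

E[Installs|Clicks=7] averages over only the 4 units with Clicks=7 (Budget = 6, 7, 3, 5): Installs = 6, 4, 12, 8, mean 7.5.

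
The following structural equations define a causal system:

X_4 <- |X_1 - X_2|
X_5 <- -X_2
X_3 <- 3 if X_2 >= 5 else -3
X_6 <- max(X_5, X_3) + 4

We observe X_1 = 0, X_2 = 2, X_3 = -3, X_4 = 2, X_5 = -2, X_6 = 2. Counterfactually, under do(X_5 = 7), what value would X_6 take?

The intervention breaks the incoming arrows to X_5: X_5 <- -X_2 no longer applies, and X_5 = 7.
X_3 = 3 if X_2 >= 5 else -3  [with X_2=2]  = -3
X_6 = max(X_5, X_3) + 4  [with X_5=7, X_3=-3]  = 11

11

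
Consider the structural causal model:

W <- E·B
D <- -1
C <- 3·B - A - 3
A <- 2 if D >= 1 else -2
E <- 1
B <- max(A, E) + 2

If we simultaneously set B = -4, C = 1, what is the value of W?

-4

Setting B = -4, C = 1 by intervention discards those variables' equations.
W = E·B  [with E=1, B=-4]  = -4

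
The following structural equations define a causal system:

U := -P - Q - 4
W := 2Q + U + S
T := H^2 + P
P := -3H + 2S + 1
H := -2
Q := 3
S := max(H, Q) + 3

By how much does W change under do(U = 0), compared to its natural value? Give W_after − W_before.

26

Under do(U=0), the mechanism U := -P - Q - 4 is discarded; U is fixed at 0.
S = max(H, Q) + 3  [with H=-2, Q=3]  = 6
W = 2Q + U + S  [with Q=3, U=0, S=6]  = 12
Without intervention: S = max(H, Q) + 3  [with H=-2, Q=3]  = 6; P = -3H + 2S + 1  [with H=-2, S=6]  = 19; U = -P - Q - 4  [with P=19, Q=3]  = -26; W = 2Q + U + S  [with Q=3, U=-26, S=6]  = -14.
Change = 12 − (-14) = 26.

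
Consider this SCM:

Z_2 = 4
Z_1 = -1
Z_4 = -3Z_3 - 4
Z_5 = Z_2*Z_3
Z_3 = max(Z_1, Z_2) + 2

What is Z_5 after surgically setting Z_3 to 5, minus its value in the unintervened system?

-4

do(Z_3=5) replaces the equation Z_3 = max(Z_1, Z_2) + 2 with the constant Z_3 = 5.
Z_5 = Z_2*Z_3  [with Z_2=4, Z_3=5]  = 20
Without intervention: Z_3 = max(Z_1, Z_2) + 2  [with Z_1=-1, Z_2=4]  = 6; Z_5 = Z_2*Z_3  [with Z_2=4, Z_3=6]  = 24.
Change = 20 − 24 = -4.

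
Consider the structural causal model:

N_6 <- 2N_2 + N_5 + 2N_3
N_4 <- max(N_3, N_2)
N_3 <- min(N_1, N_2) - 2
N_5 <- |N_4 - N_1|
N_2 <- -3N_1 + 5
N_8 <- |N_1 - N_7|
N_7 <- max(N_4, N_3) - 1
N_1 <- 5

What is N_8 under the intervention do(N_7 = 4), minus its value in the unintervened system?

do(N_7=4) replaces the equation N_7 <- max(N_4, N_3) - 1 with the constant N_7 = 4.
N_8 = |N_1 - N_7|  [with N_1=5, N_7=4]  = 1
Without intervention: N_2 = -3N_1 + 5  [with N_1=5]  = -10; N_3 = min(N_1, N_2) - 2  [with N_1=5, N_2=-10]  = -12; N_4 = max(N_3, N_2)  [with N_3=-12, N_2=-10]  = -10; N_7 = max(N_4, N_3) - 1  [with N_4=-10, N_3=-12]  = -11; N_8 = |N_1 - N_7|  [with N_1=5, N_7=-11]  = 16.
Change = 1 − 16 = -15.

-15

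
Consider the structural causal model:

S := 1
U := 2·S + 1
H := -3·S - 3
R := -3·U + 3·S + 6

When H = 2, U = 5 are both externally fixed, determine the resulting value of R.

-6

The joint intervention fixes H = 2, U = 5, removing each variable's own equation.
R = -3·U + 3·S + 6  [with U=5, S=1]  = -6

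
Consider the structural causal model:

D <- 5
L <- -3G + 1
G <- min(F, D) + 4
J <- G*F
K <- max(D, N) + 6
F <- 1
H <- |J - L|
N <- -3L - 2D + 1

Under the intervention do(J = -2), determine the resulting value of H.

do(J=-2) replaces the equation J <- G*F with the constant J = -2.
G = min(F, D) + 4  [with F=1, D=5]  = 5
L = -3G + 1  [with G=5]  = -14
H = |J - L|  [with J=-2, L=-14]  = 12

12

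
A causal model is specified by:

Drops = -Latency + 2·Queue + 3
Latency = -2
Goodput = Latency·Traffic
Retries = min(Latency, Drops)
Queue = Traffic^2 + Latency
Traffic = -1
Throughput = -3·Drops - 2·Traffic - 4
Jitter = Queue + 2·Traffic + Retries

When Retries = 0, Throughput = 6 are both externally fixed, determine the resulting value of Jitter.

-3

Under do(Retries = 0, Throughput = 6), each intervened variable's structural equation is replaced by its fixed value.
Queue = Traffic^2 + Latency  [with Traffic=-1, Latency=-2]  = -1
Jitter = Queue + 2·Traffic + Retries  [with Queue=-1, Traffic=-1, Retries=0]  = -3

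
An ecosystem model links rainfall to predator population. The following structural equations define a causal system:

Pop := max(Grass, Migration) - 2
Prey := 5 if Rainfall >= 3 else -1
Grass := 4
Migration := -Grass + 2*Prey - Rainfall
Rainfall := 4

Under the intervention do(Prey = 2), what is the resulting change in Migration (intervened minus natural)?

-6

The intervention breaks the incoming arrows to Prey: Prey := 5 if Rainfall >= 3 else -1 no longer applies, and Prey = 2.
Migration = -Grass + 2*Prey - Rainfall  [with Grass=4, Prey=2, Rainfall=4]  = -4
Without intervention: Prey = 5 if Rainfall >= 3 else -1  [with Rainfall=4]  = 5; Migration = -Grass + 2*Prey - Rainfall  [with Grass=4, Prey=5, Rainfall=4]  = 2.
Change = -4 − 2 = -6.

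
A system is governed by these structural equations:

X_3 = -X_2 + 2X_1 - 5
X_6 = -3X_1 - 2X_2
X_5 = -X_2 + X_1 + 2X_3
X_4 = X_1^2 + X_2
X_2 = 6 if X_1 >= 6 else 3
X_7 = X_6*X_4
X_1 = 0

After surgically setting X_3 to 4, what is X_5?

5

do(X_3=4) replaces the equation X_3 = -X_2 + 2X_1 - 5 with the constant X_3 = 4.
X_2 = 6 if X_1 >= 6 else 3  [with X_1=0]  = 3
X_5 = -X_2 + X_1 + 2X_3  [with X_2=3, X_1=0, X_3=4]  = 5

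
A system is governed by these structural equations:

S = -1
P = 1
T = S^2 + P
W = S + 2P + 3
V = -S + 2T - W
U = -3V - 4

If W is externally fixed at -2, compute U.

Under do(W=-2), the mechanism W = S + 2P + 3 is discarded; W is fixed at -2.
T = S^2 + P  [with S=-1, P=1]  = 2
V = -S + 2T - W  [with S=-1, T=2, W=-2]  = 7
U = -3V - 4  [with V=7]  = -25

-25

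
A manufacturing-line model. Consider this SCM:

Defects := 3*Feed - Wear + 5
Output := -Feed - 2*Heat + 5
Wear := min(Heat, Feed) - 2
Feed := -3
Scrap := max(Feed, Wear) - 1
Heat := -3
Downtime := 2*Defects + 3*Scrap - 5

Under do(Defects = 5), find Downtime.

-7

The intervention breaks the incoming arrows to Defects: Defects := 3*Feed - Wear + 5 no longer applies, and Defects = 5.
Wear = min(Heat, Feed) - 2  [with Heat=-3, Feed=-3]  = -5
Scrap = max(Feed, Wear) - 1  [with Feed=-3, Wear=-5]  = -4
Downtime = 2*Defects + 3*Scrap - 5  [with Defects=5, Scrap=-4]  = -7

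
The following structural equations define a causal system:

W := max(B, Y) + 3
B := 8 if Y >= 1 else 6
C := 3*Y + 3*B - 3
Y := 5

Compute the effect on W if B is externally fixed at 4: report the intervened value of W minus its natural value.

-3

The intervention breaks the incoming arrows to B: B := 8 if Y >= 1 else 6 no longer applies, and B = 4.
W = max(B, Y) + 3  [with B=4, Y=5]  = 8
Without intervention: B = 8 if Y >= 1 else 6  [with Y=5]  = 8; W = max(B, Y) + 3  [with B=8, Y=5]  = 11.
Change = 8 − 11 = -3.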